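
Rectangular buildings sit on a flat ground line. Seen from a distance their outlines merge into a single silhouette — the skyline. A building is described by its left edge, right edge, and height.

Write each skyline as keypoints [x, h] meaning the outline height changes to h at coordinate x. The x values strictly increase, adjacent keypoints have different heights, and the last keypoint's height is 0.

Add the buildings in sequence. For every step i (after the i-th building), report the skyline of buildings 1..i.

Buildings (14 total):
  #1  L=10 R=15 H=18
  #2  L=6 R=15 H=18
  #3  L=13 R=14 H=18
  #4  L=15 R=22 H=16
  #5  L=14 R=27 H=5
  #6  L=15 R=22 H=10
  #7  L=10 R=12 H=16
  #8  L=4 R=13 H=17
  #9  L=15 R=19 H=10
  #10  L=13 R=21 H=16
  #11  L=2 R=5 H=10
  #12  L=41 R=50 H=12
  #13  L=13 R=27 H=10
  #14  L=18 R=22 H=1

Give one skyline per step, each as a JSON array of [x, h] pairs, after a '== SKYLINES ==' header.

== SKYLINES ==
[[10,18],[15,0]]
[[6,18],[15,0]]
[[6,18],[15,0]]
[[6,18],[15,16],[22,0]]
[[6,18],[15,16],[22,5],[27,0]]
[[6,18],[15,16],[22,5],[27,0]]
[[6,18],[15,16],[22,5],[27,0]]
[[4,17],[6,18],[15,16],[22,5],[27,0]]
[[4,17],[6,18],[15,16],[22,5],[27,0]]
[[4,17],[6,18],[15,16],[22,5],[27,0]]
[[2,10],[4,17],[6,18],[15,16],[22,5],[27,0]]
[[2,10],[4,17],[6,18],[15,16],[22,5],[27,0],[41,12],[50,0]]
[[2,10],[4,17],[6,18],[15,16],[22,10],[27,0],[41,12],[50,0]]
[[2,10],[4,17],[6,18],[15,16],[22,10],[27,0],[41,12],[50,0]]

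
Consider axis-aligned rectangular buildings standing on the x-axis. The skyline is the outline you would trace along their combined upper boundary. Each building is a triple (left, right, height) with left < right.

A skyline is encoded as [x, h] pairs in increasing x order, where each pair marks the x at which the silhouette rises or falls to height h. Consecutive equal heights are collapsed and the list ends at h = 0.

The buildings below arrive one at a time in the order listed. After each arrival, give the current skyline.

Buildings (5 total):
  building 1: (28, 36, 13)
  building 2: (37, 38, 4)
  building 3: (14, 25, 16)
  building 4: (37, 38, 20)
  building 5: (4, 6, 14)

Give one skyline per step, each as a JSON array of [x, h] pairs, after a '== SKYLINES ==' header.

== SKYLINES ==
[[28,13],[36,0]]
[[28,13],[36,0],[37,4],[38,0]]
[[14,16],[25,0],[28,13],[36,0],[37,4],[38,0]]
[[14,16],[25,0],[28,13],[36,0],[37,20],[38,0]]
[[4,14],[6,0],[14,16],[25,0],[28,13],[36,0],[37,20],[38,0]]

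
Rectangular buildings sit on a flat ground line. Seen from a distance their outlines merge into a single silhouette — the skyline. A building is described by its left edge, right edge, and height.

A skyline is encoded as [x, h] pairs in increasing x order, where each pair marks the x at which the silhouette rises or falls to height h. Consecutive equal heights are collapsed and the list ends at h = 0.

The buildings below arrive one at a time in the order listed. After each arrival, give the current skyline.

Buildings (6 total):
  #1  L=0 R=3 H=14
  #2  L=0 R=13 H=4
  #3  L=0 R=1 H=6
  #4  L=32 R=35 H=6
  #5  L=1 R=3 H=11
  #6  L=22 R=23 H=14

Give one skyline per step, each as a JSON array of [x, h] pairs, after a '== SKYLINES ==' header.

== SKYLINES ==
[[0,14],[3,0]]
[[0,14],[3,4],[13,0]]
[[0,14],[3,4],[13,0]]
[[0,14],[3,4],[13,0],[32,6],[35,0]]
[[0,14],[3,4],[13,0],[32,6],[35,0]]
[[0,14],[3,4],[13,0],[22,14],[23,0],[32,6],[35,0]]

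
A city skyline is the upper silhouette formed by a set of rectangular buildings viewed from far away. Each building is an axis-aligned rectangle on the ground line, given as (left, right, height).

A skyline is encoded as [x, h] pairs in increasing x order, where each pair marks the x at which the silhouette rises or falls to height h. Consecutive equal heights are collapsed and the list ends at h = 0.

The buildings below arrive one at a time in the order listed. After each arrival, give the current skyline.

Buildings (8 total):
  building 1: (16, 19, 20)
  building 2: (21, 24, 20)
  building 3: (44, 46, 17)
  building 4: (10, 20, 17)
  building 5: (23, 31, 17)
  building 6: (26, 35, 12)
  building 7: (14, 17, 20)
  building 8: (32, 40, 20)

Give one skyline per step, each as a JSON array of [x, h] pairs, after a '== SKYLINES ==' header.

== SKYLINES ==
[[16,20],[19,0]]
[[16,20],[19,0],[21,20],[24,0]]
[[16,20],[19,0],[21,20],[24,0],[44,17],[46,0]]
[[10,17],[16,20],[19,17],[20,0],[21,20],[24,0],[44,17],[46,0]]
[[10,17],[16,20],[19,17],[20,0],[21,20],[24,17],[31,0],[44,17],[46,0]]
[[10,17],[16,20],[19,17],[20,0],[21,20],[24,17],[31,12],[35,0],[44,17],[46,0]]
[[10,17],[14,20],[19,17],[20,0],[21,20],[24,17],[31,12],[35,0],[44,17],[46,0]]
[[10,17],[14,20],[19,17],[20,0],[21,20],[24,17],[31,12],[32,20],[40,0],[44,17],[46,0]]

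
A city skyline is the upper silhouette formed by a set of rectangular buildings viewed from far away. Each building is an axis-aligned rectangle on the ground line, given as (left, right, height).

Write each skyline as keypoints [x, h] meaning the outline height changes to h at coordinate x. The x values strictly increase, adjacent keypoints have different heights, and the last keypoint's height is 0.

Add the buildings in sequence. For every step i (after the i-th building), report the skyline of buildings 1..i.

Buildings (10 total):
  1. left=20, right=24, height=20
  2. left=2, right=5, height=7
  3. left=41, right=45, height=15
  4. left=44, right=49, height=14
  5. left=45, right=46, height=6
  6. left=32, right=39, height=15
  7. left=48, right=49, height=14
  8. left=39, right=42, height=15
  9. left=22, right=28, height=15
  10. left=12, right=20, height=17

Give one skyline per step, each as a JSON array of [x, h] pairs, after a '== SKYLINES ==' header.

== SKYLINES ==
[[20,20],[24,0]]
[[2,7],[5,0],[20,20],[24,0]]
[[2,7],[5,0],[20,20],[24,0],[41,15],[45,0]]
[[2,7],[5,0],[20,20],[24,0],[41,15],[45,14],[49,0]]
[[2,7],[5,0],[20,20],[24,0],[41,15],[45,14],[49,0]]
[[2,7],[5,0],[20,20],[24,0],[32,15],[39,0],[41,15],[45,14],[49,0]]
[[2,7],[5,0],[20,20],[24,0],[32,15],[39,0],[41,15],[45,14],[49,0]]
[[2,7],[5,0],[20,20],[24,0],[32,15],[45,14],[49,0]]
[[2,7],[5,0],[20,20],[24,15],[28,0],[32,15],[45,14],[49,0]]
[[2,7],[5,0],[12,17],[20,20],[24,15],[28,0],[32,15],[45,14],[49,0]]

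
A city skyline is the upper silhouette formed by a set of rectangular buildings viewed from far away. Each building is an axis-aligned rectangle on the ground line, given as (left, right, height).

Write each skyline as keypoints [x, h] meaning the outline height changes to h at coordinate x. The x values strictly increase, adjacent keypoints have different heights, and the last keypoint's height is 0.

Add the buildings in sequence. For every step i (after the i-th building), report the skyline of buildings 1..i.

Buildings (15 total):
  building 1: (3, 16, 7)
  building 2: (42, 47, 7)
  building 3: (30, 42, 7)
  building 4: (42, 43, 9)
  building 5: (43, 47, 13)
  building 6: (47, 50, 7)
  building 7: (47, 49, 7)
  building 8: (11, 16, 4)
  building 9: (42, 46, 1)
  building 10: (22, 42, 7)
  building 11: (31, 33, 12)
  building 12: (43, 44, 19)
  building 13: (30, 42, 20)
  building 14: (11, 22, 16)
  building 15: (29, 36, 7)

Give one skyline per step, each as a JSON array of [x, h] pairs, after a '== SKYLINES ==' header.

== SKYLINES ==
[[3,7],[16,0]]
[[3,7],[16,0],[42,7],[47,0]]
[[3,7],[16,0],[30,7],[47,0]]
[[3,7],[16,0],[30,7],[42,9],[43,7],[47,0]]
[[3,7],[16,0],[30,7],[42,9],[43,13],[47,0]]
[[3,7],[16,0],[30,7],[42,9],[43,13],[47,7],[50,0]]
[[3,7],[16,0],[30,7],[42,9],[43,13],[47,7],[50,0]]
[[3,7],[16,0],[30,7],[42,9],[43,13],[47,7],[50,0]]
[[3,7],[16,0],[30,7],[42,9],[43,13],[47,7],[50,0]]
[[3,7],[16,0],[22,7],[42,9],[43,13],[47,7],[50,0]]
[[3,7],[16,0],[22,7],[31,12],[33,7],[42,9],[43,13],[47,7],[50,0]]
[[3,7],[16,0],[22,7],[31,12],[33,7],[42,9],[43,19],[44,13],[47,7],[50,0]]
[[3,7],[16,0],[22,7],[30,20],[42,9],[43,19],[44,13],[47,7],[50,0]]
[[3,7],[11,16],[22,7],[30,20],[42,9],[43,19],[44,13],[47,7],[50,0]]
[[3,7],[11,16],[22,7],[30,20],[42,9],[43,19],[44,13],[47,7],[50,0]]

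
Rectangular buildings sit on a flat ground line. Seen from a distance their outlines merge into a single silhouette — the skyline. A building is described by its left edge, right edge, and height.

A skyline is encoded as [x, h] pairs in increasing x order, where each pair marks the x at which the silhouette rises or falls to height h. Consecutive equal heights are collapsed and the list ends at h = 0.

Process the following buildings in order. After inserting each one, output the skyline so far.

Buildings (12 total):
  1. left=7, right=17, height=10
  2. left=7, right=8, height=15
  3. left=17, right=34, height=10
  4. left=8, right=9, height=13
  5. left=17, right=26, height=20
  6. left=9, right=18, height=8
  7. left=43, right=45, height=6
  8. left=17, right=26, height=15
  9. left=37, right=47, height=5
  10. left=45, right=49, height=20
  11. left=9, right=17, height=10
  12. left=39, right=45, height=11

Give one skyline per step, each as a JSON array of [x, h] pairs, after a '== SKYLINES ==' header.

== SKYLINES ==
[[7,10],[17,0]]
[[7,15],[8,10],[17,0]]
[[7,15],[8,10],[34,0]]
[[7,15],[8,13],[9,10],[34,0]]
[[7,15],[8,13],[9,10],[17,20],[26,10],[34,0]]
[[7,15],[8,13],[9,10],[17,20],[26,10],[34,0]]
[[7,15],[8,13],[9,10],[17,20],[26,10],[34,0],[43,6],[45,0]]
[[7,15],[8,13],[9,10],[17,20],[26,10],[34,0],[43,6],[45,0]]
[[7,15],[8,13],[9,10],[17,20],[26,10],[34,0],[37,5],[43,6],[45,5],[47,0]]
[[7,15],[8,13],[9,10],[17,20],[26,10],[34,0],[37,5],[43,6],[45,20],[49,0]]
[[7,15],[8,13],[9,10],[17,20],[26,10],[34,0],[37,5],[43,6],[45,20],[49,0]]
[[7,15],[8,13],[9,10],[17,20],[26,10],[34,0],[37,5],[39,11],[45,20],[49,0]]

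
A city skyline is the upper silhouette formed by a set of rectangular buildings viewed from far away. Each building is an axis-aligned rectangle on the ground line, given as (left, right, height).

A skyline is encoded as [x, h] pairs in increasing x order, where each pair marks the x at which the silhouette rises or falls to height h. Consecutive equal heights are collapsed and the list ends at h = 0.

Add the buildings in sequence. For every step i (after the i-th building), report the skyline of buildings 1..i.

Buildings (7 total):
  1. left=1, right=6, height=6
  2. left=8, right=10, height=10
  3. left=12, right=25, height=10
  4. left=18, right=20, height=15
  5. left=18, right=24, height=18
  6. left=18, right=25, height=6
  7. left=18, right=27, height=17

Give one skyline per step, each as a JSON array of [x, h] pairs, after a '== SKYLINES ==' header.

== SKYLINES ==
[[1,6],[6,0]]
[[1,6],[6,0],[8,10],[10,0]]
[[1,6],[6,0],[8,10],[10,0],[12,10],[25,0]]
[[1,6],[6,0],[8,10],[10,0],[12,10],[18,15],[20,10],[25,0]]
[[1,6],[6,0],[8,10],[10,0],[12,10],[18,18],[24,10],[25,0]]
[[1,6],[6,0],[8,10],[10,0],[12,10],[18,18],[24,10],[25,0]]
[[1,6],[6,0],[8,10],[10,0],[12,10],[18,18],[24,17],[27,0]]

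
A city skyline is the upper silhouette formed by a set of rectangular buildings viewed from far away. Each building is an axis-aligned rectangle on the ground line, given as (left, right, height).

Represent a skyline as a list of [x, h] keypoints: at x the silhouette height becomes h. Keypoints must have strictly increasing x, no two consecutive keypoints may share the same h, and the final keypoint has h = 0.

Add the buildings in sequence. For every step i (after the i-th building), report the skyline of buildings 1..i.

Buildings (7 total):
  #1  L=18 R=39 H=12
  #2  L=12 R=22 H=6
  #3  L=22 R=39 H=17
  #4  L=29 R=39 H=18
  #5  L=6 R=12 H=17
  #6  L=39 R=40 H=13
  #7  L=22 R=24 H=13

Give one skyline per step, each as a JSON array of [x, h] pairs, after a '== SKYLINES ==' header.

== SKYLINES ==
[[18,12],[39,0]]
[[12,6],[18,12],[39,0]]
[[12,6],[18,12],[22,17],[39,0]]
[[12,6],[18,12],[22,17],[29,18],[39,0]]
[[6,17],[12,6],[18,12],[22,17],[29,18],[39,0]]
[[6,17],[12,6],[18,12],[22,17],[29,18],[39,13],[40,0]]
[[6,17],[12,6],[18,12],[22,17],[29,18],[39,13],[40,0]]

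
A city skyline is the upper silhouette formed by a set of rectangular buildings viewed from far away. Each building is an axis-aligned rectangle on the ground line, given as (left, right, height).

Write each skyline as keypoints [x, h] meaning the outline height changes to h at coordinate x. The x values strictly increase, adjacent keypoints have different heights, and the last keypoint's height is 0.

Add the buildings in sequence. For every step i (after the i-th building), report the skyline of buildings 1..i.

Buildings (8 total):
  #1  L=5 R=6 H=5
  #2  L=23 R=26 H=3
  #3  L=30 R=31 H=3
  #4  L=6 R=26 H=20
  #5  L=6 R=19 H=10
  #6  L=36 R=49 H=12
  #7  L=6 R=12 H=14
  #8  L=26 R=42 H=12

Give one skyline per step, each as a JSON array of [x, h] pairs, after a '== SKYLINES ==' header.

== SKYLINES ==
[[5,5],[6,0]]
[[5,5],[6,0],[23,3],[26,0]]
[[5,5],[6,0],[23,3],[26,0],[30,3],[31,0]]
[[5,5],[6,20],[26,0],[30,3],[31,0]]
[[5,5],[6,20],[26,0],[30,3],[31,0]]
[[5,5],[6,20],[26,0],[30,3],[31,0],[36,12],[49,0]]
[[5,5],[6,20],[26,0],[30,3],[31,0],[36,12],[49,0]]
[[5,5],[6,20],[26,12],[49,0]]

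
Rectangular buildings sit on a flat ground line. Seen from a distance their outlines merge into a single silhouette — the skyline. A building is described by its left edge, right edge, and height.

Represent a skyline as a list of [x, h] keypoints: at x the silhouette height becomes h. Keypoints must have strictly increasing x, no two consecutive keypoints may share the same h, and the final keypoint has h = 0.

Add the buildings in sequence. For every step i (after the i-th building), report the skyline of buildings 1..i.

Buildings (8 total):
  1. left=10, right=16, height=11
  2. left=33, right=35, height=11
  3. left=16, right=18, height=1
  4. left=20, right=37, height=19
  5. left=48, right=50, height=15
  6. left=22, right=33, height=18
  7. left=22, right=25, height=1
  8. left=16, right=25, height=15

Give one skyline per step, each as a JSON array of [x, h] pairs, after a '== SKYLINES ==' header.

== SKYLINES ==
[[10,11],[16,0]]
[[10,11],[16,0],[33,11],[35,0]]
[[10,11],[16,1],[18,0],[33,11],[35,0]]
[[10,11],[16,1],[18,0],[20,19],[37,0]]
[[10,11],[16,1],[18,0],[20,19],[37,0],[48,15],[50,0]]
[[10,11],[16,1],[18,0],[20,19],[37,0],[48,15],[50,0]]
[[10,11],[16,1],[18,0],[20,19],[37,0],[48,15],[50,0]]
[[10,11],[16,15],[20,19],[37,0],[48,15],[50,0]]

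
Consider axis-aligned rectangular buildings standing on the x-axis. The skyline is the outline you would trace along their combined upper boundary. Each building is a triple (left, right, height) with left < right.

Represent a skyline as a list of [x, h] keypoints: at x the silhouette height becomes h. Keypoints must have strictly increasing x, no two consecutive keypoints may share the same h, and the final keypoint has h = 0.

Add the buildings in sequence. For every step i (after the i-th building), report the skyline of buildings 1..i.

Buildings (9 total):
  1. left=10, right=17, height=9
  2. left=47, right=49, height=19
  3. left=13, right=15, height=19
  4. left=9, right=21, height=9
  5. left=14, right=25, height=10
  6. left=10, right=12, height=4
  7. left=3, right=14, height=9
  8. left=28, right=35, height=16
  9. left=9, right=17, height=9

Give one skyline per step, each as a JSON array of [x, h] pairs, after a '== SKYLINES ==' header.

== SKYLINES ==
[[10,9],[17,0]]
[[10,9],[17,0],[47,19],[49,0]]
[[10,9],[13,19],[15,9],[17,0],[47,19],[49,0]]
[[9,9],[13,19],[15,9],[21,0],[47,19],[49,0]]
[[9,9],[13,19],[15,10],[25,0],[47,19],[49,0]]
[[9,9],[13,19],[15,10],[25,0],[47,19],[49,0]]
[[3,9],[13,19],[15,10],[25,0],[47,19],[49,0]]
[[3,9],[13,19],[15,10],[25,0],[28,16],[35,0],[47,19],[49,0]]
[[3,9],[13,19],[15,10],[25,0],[28,16],[35,0],[47,19],[49,0]]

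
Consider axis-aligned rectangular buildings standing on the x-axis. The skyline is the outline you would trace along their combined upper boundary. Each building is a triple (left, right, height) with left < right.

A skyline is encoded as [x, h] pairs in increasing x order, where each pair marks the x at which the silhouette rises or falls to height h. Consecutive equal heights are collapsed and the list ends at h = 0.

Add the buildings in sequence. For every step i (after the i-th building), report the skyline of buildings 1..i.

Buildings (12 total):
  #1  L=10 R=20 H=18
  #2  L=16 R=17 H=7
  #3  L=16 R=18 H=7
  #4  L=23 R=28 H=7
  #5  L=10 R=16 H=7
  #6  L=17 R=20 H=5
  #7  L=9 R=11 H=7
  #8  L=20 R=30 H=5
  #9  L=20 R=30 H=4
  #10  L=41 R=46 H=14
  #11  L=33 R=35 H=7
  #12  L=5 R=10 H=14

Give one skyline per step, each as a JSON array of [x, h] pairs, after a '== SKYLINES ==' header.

== SKYLINES ==
[[10,18],[20,0]]
[[10,18],[20,0]]
[[10,18],[20,0]]
[[10,18],[20,0],[23,7],[28,0]]
[[10,18],[20,0],[23,7],[28,0]]
[[10,18],[20,0],[23,7],[28,0]]
[[9,7],[10,18],[20,0],[23,7],[28,0]]
[[9,7],[10,18],[20,5],[23,7],[28,5],[30,0]]
[[9,7],[10,18],[20,5],[23,7],[28,5],[30,0]]
[[9,7],[10,18],[20,5],[23,7],[28,5],[30,0],[41,14],[46,0]]
[[9,7],[10,18],[20,5],[23,7],[28,5],[30,0],[33,7],[35,0],[41,14],[46,0]]
[[5,14],[10,18],[20,5],[23,7],[28,5],[30,0],[33,7],[35,0],[41,14],[46,0]]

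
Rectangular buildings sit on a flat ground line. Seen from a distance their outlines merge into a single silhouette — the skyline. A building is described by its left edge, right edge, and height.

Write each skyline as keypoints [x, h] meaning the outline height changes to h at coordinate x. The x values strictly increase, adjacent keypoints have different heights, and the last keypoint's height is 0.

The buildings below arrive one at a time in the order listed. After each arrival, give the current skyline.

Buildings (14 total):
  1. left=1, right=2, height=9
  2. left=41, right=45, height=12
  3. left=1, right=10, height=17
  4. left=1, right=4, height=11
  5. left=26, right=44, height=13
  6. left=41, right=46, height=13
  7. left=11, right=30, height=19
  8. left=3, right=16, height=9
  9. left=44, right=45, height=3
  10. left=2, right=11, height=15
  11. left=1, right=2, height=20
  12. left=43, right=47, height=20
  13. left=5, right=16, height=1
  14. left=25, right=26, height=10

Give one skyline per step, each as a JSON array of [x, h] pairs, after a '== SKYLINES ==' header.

== SKYLINES ==
[[1,9],[2,0]]
[[1,9],[2,0],[41,12],[45,0]]
[[1,17],[10,0],[41,12],[45,0]]
[[1,17],[10,0],[41,12],[45,0]]
[[1,17],[10,0],[26,13],[44,12],[45,0]]
[[1,17],[10,0],[26,13],[46,0]]
[[1,17],[10,0],[11,19],[30,13],[46,0]]
[[1,17],[10,9],[11,19],[30,13],[46,0]]
[[1,17],[10,9],[11,19],[30,13],[46,0]]
[[1,17],[10,15],[11,19],[30,13],[46,0]]
[[1,20],[2,17],[10,15],[11,19],[30,13],[46,0]]
[[1,20],[2,17],[10,15],[11,19],[30,13],[43,20],[47,0]]
[[1,20],[2,17],[10,15],[11,19],[30,13],[43,20],[47,0]]
[[1,20],[2,17],[10,15],[11,19],[30,13],[43,20],[47,0]]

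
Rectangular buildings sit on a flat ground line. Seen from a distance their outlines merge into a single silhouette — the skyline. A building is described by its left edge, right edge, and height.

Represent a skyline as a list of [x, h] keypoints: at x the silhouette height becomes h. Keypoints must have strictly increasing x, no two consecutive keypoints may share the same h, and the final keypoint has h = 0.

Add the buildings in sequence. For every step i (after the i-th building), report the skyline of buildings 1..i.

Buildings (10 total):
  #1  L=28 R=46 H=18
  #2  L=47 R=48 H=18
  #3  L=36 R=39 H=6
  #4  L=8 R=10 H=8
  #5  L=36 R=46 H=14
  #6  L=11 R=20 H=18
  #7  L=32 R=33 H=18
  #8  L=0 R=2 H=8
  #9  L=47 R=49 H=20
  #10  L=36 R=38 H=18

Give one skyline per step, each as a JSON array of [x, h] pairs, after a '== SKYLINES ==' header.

== SKYLINES ==
[[28,18],[46,0]]
[[28,18],[46,0],[47,18],[48,0]]
[[28,18],[46,0],[47,18],[48,0]]
[[8,8],[10,0],[28,18],[46,0],[47,18],[48,0]]
[[8,8],[10,0],[28,18],[46,0],[47,18],[48,0]]
[[8,8],[10,0],[11,18],[20,0],[28,18],[46,0],[47,18],[48,0]]
[[8,8],[10,0],[11,18],[20,0],[28,18],[46,0],[47,18],[48,0]]
[[0,8],[2,0],[8,8],[10,0],[11,18],[20,0],[28,18],[46,0],[47,18],[48,0]]
[[0,8],[2,0],[8,8],[10,0],[11,18],[20,0],[28,18],[46,0],[47,20],[49,0]]
[[0,8],[2,0],[8,8],[10,0],[11,18],[20,0],[28,18],[46,0],[47,20],[49,0]]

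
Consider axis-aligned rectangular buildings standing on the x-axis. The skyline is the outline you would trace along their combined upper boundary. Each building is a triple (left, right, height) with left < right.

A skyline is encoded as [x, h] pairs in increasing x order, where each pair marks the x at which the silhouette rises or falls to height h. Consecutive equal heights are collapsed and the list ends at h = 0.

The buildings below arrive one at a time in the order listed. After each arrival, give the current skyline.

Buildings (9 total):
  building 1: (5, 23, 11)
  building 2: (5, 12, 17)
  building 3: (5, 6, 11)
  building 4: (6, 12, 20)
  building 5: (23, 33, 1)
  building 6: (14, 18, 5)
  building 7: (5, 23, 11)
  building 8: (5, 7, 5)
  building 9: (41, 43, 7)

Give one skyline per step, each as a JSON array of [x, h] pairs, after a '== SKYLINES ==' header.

== SKYLINES ==
[[5,11],[23,0]]
[[5,17],[12,11],[23,0]]
[[5,17],[12,11],[23,0]]
[[5,17],[6,20],[12,11],[23,0]]
[[5,17],[6,20],[12,11],[23,1],[33,0]]
[[5,17],[6,20],[12,11],[23,1],[33,0]]
[[5,17],[6,20],[12,11],[23,1],[33,0]]
[[5,17],[6,20],[12,11],[23,1],[33,0]]
[[5,17],[6,20],[12,11],[23,1],[33,0],[41,7],[43,0]]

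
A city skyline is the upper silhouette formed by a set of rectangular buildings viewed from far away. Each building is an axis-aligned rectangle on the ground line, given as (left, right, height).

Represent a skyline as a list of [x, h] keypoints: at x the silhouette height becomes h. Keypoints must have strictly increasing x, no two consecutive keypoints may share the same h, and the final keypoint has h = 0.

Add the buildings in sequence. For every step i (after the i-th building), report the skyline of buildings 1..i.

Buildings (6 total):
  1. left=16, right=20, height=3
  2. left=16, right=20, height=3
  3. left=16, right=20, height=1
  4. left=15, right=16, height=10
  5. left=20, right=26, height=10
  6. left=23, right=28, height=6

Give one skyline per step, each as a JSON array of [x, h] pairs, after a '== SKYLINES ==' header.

== SKYLINES ==
[[16,3],[20,0]]
[[16,3],[20,0]]
[[16,3],[20,0]]
[[15,10],[16,3],[20,0]]
[[15,10],[16,3],[20,10],[26,0]]
[[15,10],[16,3],[20,10],[26,6],[28,0]]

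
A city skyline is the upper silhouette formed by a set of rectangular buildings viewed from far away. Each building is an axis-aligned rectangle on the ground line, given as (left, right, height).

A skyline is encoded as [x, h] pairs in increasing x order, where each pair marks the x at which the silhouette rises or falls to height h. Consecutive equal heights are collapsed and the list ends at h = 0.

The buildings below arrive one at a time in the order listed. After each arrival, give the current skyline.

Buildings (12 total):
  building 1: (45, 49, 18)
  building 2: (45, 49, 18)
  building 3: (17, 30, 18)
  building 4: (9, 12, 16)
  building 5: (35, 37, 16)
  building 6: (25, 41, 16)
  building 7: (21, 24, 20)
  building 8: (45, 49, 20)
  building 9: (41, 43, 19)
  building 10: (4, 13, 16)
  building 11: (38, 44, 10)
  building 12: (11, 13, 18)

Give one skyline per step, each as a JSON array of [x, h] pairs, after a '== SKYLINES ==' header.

== SKYLINES ==
[[45,18],[49,0]]
[[45,18],[49,0]]
[[17,18],[30,0],[45,18],[49,0]]
[[9,16],[12,0],[17,18],[30,0],[45,18],[49,0]]
[[9,16],[12,0],[17,18],[30,0],[35,16],[37,0],[45,18],[49,0]]
[[9,16],[12,0],[17,18],[30,16],[41,0],[45,18],[49,0]]
[[9,16],[12,0],[17,18],[21,20],[24,18],[30,16],[41,0],[45,18],[49,0]]
[[9,16],[12,0],[17,18],[21,20],[24,18],[30,16],[41,0],[45,20],[49,0]]
[[9,16],[12,0],[17,18],[21,20],[24,18],[30,16],[41,19],[43,0],[45,20],[49,0]]
[[4,16],[13,0],[17,18],[21,20],[24,18],[30,16],[41,19],[43,0],[45,20],[49,0]]
[[4,16],[13,0],[17,18],[21,20],[24,18],[30,16],[41,19],[43,10],[44,0],[45,20],[49,0]]
[[4,16],[11,18],[13,0],[17,18],[21,20],[24,18],[30,16],[41,19],[43,10],[44,0],[45,20],[49,0]]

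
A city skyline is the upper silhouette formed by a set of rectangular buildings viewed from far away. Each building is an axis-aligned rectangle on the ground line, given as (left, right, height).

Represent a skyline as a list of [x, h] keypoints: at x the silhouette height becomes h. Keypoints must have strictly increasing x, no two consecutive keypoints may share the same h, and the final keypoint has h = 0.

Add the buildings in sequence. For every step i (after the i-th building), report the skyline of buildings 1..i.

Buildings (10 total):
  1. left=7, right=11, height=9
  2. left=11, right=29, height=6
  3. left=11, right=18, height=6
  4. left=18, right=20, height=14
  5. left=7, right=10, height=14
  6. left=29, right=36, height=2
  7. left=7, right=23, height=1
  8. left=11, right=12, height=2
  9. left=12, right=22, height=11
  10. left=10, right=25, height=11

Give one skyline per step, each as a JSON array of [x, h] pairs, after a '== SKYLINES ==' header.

== SKYLINES ==
[[7,9],[11,0]]
[[7,9],[11,6],[29,0]]
[[7,9],[11,6],[29,0]]
[[7,9],[11,6],[18,14],[20,6],[29,0]]
[[7,14],[10,9],[11,6],[18,14],[20,6],[29,0]]
[[7,14],[10,9],[11,6],[18,14],[20,6],[29,2],[36,0]]
[[7,14],[10,9],[11,6],[18,14],[20,6],[29,2],[36,0]]
[[7,14],[10,9],[11,6],[18,14],[20,6],[29,2],[36,0]]
[[7,14],[10,9],[11,6],[12,11],[18,14],[20,11],[22,6],[29,2],[36,0]]
[[7,14],[10,11],[18,14],[20,11],[25,6],[29,2],[36,0]]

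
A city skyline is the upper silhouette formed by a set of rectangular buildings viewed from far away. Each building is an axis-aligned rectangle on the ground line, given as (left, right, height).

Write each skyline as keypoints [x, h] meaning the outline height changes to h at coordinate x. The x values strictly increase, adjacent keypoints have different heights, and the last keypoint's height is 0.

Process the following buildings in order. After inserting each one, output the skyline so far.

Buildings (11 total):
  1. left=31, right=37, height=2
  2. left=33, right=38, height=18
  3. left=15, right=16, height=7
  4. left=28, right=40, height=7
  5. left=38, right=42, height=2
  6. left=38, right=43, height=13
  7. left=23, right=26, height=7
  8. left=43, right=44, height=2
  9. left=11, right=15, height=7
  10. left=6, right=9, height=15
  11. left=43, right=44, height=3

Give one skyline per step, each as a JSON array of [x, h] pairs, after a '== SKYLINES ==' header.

== SKYLINES ==
[[31,2],[37,0]]
[[31,2],[33,18],[38,0]]
[[15,7],[16,0],[31,2],[33,18],[38,0]]
[[15,7],[16,0],[28,7],[33,18],[38,7],[40,0]]
[[15,7],[16,0],[28,7],[33,18],[38,7],[40,2],[42,0]]
[[15,7],[16,0],[28,7],[33,18],[38,13],[43,0]]
[[15,7],[16,0],[23,7],[26,0],[28,7],[33,18],[38,13],[43,0]]
[[15,7],[16,0],[23,7],[26,0],[28,7],[33,18],[38,13],[43,2],[44,0]]
[[11,7],[16,0],[23,7],[26,0],[28,7],[33,18],[38,13],[43,2],[44,0]]
[[6,15],[9,0],[11,7],[16,0],[23,7],[26,0],[28,7],[33,18],[38,13],[43,2],[44,0]]
[[6,15],[9,0],[11,7],[16,0],[23,7],[26,0],[28,7],[33,18],[38,13],[43,3],[44,0]]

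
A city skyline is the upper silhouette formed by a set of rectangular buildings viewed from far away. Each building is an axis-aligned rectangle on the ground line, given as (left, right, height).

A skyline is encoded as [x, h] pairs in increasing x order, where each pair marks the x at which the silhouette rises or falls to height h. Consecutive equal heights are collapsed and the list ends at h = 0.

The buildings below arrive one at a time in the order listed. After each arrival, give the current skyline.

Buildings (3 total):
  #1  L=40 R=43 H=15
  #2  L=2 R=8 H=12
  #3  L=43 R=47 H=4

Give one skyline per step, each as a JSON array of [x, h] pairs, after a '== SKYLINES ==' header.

== SKYLINES ==
[[40,15],[43,0]]
[[2,12],[8,0],[40,15],[43,0]]
[[2,12],[8,0],[40,15],[43,4],[47,0]]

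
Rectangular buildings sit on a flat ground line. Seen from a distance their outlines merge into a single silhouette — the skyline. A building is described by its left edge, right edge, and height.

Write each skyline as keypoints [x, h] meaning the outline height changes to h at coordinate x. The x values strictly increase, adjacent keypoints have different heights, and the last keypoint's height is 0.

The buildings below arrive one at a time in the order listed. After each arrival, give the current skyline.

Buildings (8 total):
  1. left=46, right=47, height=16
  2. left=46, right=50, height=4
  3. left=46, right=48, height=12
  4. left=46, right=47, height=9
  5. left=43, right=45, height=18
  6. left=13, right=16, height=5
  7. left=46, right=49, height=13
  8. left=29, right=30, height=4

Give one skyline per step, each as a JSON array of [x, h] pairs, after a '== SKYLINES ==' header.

== SKYLINES ==
[[46,16],[47,0]]
[[46,16],[47,4],[50,0]]
[[46,16],[47,12],[48,4],[50,0]]
[[46,16],[47,12],[48,4],[50,0]]
[[43,18],[45,0],[46,16],[47,12],[48,4],[50,0]]
[[13,5],[16,0],[43,18],[45,0],[46,16],[47,12],[48,4],[50,0]]
[[13,5],[16,0],[43,18],[45,0],[46,16],[47,13],[49,4],[50,0]]
[[13,5],[16,0],[29,4],[30,0],[43,18],[45,0],[46,16],[47,13],[49,4],[50,0]]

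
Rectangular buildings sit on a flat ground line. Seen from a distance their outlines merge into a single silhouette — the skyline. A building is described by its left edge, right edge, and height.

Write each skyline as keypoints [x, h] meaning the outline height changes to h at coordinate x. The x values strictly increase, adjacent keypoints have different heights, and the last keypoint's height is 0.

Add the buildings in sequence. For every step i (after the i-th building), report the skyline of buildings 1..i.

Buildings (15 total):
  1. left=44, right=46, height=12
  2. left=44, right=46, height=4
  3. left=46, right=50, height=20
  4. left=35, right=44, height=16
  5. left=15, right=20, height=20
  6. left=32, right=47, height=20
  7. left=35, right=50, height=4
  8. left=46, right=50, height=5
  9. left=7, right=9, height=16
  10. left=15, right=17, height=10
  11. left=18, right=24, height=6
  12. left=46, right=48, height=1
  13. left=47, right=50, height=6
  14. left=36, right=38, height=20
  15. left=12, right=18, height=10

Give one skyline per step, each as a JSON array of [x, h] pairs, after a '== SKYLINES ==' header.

== SKYLINES ==
[[44,12],[46,0]]
[[44,12],[46,0]]
[[44,12],[46,20],[50,0]]
[[35,16],[44,12],[46,20],[50,0]]
[[15,20],[20,0],[35,16],[44,12],[46,20],[50,0]]
[[15,20],[20,0],[32,20],[50,0]]
[[15,20],[20,0],[32,20],[50,0]]
[[15,20],[20,0],[32,20],[50,0]]
[[7,16],[9,0],[15,20],[20,0],[32,20],[50,0]]
[[7,16],[9,0],[15,20],[20,0],[32,20],[50,0]]
[[7,16],[9,0],[15,20],[20,6],[24,0],[32,20],[50,0]]
[[7,16],[9,0],[15,20],[20,6],[24,0],[32,20],[50,0]]
[[7,16],[9,0],[15,20],[20,6],[24,0],[32,20],[50,0]]
[[7,16],[9,0],[15,20],[20,6],[24,0],[32,20],[50,0]]
[[7,16],[9,0],[12,10],[15,20],[20,6],[24,0],[32,20],[50,0]]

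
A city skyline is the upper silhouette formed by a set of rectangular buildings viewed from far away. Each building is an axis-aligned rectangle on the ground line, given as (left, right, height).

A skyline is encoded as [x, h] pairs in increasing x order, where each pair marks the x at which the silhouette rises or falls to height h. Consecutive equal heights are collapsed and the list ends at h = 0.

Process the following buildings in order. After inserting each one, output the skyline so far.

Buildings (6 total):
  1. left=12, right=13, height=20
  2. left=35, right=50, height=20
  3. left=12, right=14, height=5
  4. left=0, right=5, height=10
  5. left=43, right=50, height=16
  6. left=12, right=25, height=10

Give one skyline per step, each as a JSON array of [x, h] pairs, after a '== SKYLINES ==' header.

== SKYLINES ==
[[12,20],[13,0]]
[[12,20],[13,0],[35,20],[50,0]]
[[12,20],[13,5],[14,0],[35,20],[50,0]]
[[0,10],[5,0],[12,20],[13,5],[14,0],[35,20],[50,0]]
[[0,10],[5,0],[12,20],[13,5],[14,0],[35,20],[50,0]]
[[0,10],[5,0],[12,20],[13,10],[25,0],[35,20],[50,0]]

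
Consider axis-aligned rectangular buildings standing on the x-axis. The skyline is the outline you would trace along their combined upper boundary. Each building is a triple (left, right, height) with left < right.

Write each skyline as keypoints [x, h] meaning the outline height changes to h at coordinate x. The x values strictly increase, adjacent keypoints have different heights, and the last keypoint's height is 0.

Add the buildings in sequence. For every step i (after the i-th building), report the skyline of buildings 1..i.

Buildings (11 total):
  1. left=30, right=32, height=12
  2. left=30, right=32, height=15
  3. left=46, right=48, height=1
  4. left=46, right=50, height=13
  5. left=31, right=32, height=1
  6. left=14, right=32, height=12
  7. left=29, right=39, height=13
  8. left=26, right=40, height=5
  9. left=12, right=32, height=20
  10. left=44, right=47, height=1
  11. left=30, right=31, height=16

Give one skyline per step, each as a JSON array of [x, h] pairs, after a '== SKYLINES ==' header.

== SKYLINES ==
[[30,12],[32,0]]
[[30,15],[32,0]]
[[30,15],[32,0],[46,1],[48,0]]
[[30,15],[32,0],[46,13],[50,0]]
[[30,15],[32,0],[46,13],[50,0]]
[[14,12],[30,15],[32,0],[46,13],[50,0]]
[[14,12],[29,13],[30,15],[32,13],[39,0],[46,13],[50,0]]
[[14,12],[29,13],[30,15],[32,13],[39,5],[40,0],[46,13],[50,0]]
[[12,20],[32,13],[39,5],[40,0],[46,13],[50,0]]
[[12,20],[32,13],[39,5],[40,0],[44,1],[46,13],[50,0]]
[[12,20],[32,13],[39,5],[40,0],[44,1],[46,13],[50,0]]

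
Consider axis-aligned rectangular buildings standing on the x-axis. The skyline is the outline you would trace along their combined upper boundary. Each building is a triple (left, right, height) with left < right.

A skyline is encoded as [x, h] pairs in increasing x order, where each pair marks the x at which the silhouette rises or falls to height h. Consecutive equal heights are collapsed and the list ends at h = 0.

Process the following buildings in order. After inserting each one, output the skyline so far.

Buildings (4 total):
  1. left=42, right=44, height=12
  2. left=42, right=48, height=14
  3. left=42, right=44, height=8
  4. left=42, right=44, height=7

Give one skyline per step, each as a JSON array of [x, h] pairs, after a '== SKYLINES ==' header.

== SKYLINES ==
[[42,12],[44,0]]
[[42,14],[48,0]]
[[42,14],[48,0]]
[[42,14],[48,0]]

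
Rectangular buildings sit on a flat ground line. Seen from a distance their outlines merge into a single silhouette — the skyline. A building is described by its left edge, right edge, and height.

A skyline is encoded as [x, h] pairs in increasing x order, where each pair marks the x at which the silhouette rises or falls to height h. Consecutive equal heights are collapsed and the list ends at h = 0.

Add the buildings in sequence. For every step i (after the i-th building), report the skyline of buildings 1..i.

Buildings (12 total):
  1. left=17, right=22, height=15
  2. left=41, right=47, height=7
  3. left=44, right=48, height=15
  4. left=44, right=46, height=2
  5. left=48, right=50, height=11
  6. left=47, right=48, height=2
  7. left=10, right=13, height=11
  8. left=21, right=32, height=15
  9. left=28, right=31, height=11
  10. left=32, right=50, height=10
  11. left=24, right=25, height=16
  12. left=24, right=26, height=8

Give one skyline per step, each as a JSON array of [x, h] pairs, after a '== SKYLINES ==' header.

== SKYLINES ==
[[17,15],[22,0]]
[[17,15],[22,0],[41,7],[47,0]]
[[17,15],[22,0],[41,7],[44,15],[48,0]]
[[17,15],[22,0],[41,7],[44,15],[48,0]]
[[17,15],[22,0],[41,7],[44,15],[48,11],[50,0]]
[[17,15],[22,0],[41,7],[44,15],[48,11],[50,0]]
[[10,11],[13,0],[17,15],[22,0],[41,7],[44,15],[48,11],[50,0]]
[[10,11],[13,0],[17,15],[32,0],[41,7],[44,15],[48,11],[50,0]]
[[10,11],[13,0],[17,15],[32,0],[41,7],[44,15],[48,11],[50,0]]
[[10,11],[13,0],[17,15],[32,10],[44,15],[48,11],[50,0]]
[[10,11],[13,0],[17,15],[24,16],[25,15],[32,10],[44,15],[48,11],[50,0]]
[[10,11],[13,0],[17,15],[24,16],[25,15],[32,10],[44,15],[48,11],[50,0]]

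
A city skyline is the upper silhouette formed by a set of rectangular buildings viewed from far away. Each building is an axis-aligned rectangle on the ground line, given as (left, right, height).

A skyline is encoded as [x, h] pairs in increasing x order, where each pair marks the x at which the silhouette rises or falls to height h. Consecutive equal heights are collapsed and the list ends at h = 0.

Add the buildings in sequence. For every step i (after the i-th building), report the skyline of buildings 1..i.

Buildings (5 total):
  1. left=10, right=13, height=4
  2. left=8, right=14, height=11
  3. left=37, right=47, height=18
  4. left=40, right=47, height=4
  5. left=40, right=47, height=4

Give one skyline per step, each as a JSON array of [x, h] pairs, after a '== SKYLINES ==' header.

== SKYLINES ==
[[10,4],[13,0]]
[[8,11],[14,0]]
[[8,11],[14,0],[37,18],[47,0]]
[[8,11],[14,0],[37,18],[47,0]]
[[8,11],[14,0],[37,18],[47,0]]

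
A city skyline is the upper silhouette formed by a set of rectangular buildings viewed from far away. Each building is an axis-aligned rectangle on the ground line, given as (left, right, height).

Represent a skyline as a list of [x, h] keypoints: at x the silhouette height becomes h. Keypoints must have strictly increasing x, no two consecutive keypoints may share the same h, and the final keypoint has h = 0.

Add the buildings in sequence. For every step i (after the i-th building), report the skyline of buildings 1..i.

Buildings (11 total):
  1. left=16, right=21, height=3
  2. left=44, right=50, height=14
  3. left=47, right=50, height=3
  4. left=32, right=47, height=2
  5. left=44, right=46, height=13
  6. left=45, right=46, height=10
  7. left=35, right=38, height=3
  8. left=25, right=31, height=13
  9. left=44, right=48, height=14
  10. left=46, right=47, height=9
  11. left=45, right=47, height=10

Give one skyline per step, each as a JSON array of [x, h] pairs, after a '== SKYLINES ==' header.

== SKYLINES ==
[[16,3],[21,0]]
[[16,3],[21,0],[44,14],[50,0]]
[[16,3],[21,0],[44,14],[50,0]]
[[16,3],[21,0],[32,2],[44,14],[50,0]]
[[16,3],[21,0],[32,2],[44,14],[50,0]]
[[16,3],[21,0],[32,2],[44,14],[50,0]]
[[16,3],[21,0],[32,2],[35,3],[38,2],[44,14],[50,0]]
[[16,3],[21,0],[25,13],[31,0],[32,2],[35,3],[38,2],[44,14],[50,0]]
[[16,3],[21,0],[25,13],[31,0],[32,2],[35,3],[38,2],[44,14],[50,0]]
[[16,3],[21,0],[25,13],[31,0],[32,2],[35,3],[38,2],[44,14],[50,0]]
[[16,3],[21,0],[25,13],[31,0],[32,2],[35,3],[38,2],[44,14],[50,0]]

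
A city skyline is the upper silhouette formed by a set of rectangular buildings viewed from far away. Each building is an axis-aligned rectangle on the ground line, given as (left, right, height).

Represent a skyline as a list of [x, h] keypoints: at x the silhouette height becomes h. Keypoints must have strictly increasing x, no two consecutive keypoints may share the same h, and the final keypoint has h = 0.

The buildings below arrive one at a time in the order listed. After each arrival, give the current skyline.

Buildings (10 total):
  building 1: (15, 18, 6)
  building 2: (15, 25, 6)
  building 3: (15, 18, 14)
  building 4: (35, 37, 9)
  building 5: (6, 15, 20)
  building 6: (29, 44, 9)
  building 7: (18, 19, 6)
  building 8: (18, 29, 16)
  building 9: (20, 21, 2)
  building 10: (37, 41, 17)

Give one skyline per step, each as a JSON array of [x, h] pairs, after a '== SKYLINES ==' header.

== SKYLINES ==
[[15,6],[18,0]]
[[15,6],[25,0]]
[[15,14],[18,6],[25,0]]
[[15,14],[18,6],[25,0],[35,9],[37,0]]
[[6,20],[15,14],[18,6],[25,0],[35,9],[37,0]]
[[6,20],[15,14],[18,6],[25,0],[29,9],[44,0]]
[[6,20],[15,14],[18,6],[25,0],[29,9],[44,0]]
[[6,20],[15,14],[18,16],[29,9],[44,0]]
[[6,20],[15,14],[18,16],[29,9],[44,0]]
[[6,20],[15,14],[18,16],[29,9],[37,17],[41,9],[44,0]]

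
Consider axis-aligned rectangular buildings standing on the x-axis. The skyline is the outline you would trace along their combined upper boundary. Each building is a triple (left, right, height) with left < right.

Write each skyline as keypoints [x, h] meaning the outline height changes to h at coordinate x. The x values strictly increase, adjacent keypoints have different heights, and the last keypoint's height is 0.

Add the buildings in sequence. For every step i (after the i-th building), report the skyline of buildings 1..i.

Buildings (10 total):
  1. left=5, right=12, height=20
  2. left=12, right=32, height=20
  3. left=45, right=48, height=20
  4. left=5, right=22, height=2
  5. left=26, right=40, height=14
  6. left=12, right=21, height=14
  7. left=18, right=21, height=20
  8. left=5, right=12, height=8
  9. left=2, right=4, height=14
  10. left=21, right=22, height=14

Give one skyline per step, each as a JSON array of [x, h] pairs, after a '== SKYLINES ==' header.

== SKYLINES ==
[[5,20],[12,0]]
[[5,20],[32,0]]
[[5,20],[32,0],[45,20],[48,0]]
[[5,20],[32,0],[45,20],[48,0]]
[[5,20],[32,14],[40,0],[45,20],[48,0]]
[[5,20],[32,14],[40,0],[45,20],[48,0]]
[[5,20],[32,14],[40,0],[45,20],[48,0]]
[[5,20],[32,14],[40,0],[45,20],[48,0]]
[[2,14],[4,0],[5,20],[32,14],[40,0],[45,20],[48,0]]
[[2,14],[4,0],[5,20],[32,14],[40,0],[45,20],[48,0]]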